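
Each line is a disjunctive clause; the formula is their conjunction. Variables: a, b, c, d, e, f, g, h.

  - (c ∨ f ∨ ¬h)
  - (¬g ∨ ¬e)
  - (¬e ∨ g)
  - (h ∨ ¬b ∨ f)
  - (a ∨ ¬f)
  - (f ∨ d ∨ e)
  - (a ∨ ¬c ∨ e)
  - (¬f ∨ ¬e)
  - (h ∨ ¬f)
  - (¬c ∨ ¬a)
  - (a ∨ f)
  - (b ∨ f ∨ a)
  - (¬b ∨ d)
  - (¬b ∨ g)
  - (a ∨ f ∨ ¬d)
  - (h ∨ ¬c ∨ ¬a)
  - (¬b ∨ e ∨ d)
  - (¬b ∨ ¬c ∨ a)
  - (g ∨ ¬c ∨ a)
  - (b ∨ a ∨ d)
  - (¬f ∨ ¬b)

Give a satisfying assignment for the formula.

a=T  b=F  c=F  d=T  e=F  f=T  g=T  h=T

Branch on a: take a = True.
  then c is forced to False.
Try b = False.
The remaining clauses are satisfied by d = True, e = False, f = True, g = True, h = True.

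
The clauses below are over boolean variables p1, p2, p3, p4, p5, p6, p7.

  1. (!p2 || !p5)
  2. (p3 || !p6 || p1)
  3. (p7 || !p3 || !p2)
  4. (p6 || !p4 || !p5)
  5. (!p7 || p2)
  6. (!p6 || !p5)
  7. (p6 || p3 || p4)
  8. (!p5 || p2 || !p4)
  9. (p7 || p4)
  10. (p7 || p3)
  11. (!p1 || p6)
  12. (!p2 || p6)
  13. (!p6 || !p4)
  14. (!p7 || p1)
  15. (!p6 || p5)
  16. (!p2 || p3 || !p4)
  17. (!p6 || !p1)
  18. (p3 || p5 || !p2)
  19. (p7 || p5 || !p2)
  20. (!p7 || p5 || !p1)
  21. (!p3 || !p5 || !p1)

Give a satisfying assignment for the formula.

p1=0  p2=0  p3=1  p4=1  p5=0  p6=0  p7=0

Check each clause:
  1. (!p5 || !p2) — !p5 is true.
  2. (p1 || !p6 || p3) — !p6 is true.
  3. (!p3 || p7 || !p2) — !p2 is true.
  4. (!p4 || !p5 || p6) — !p5 is true.
  5. (!p7 || p2) — !p7 is true.
  6. (!p5 || !p6) — !p6 is true.
  7. (p4 || p6 || p3) — p3 is true.
  8. (!p5 || !p4 || p2) — !p5 is true.
  9. (p4 || p7) — p4 is true.
  10. (p3 || p7) — p3 is true.
  11. (!p1 || p6) — !p1 is true.
  12. (!p2 || p6) — !p2 is true.
  13. (!p4 || !p6) — !p6 is true.
  14. (!p7 || p1) — !p7 is true.
  15. (!p6 || p5) — !p6 is true.
  16. (!p4 || !p2 || p3) — p3 is true.
  17. (!p6 || !p1) — !p6 is true.
  18. (p5 || !p2 || p3) — p3 is true.
  19. (!p2 || p7 || p5) — !p2 is true.
  20. (p5 || !p7 || !p1) — !p7 is true.
  21. (!p1 || !p3 || !p5) — !p5 is true.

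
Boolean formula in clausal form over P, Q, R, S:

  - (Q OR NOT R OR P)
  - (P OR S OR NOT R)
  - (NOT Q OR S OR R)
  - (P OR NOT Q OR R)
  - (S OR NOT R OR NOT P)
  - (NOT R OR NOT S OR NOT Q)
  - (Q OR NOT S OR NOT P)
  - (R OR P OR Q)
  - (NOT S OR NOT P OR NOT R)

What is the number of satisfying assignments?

Satisfying assignments:
  P=1 Q=0 R=0 S=0
  P=1 Q=1 R=0 S=1
That's 2 in total.

2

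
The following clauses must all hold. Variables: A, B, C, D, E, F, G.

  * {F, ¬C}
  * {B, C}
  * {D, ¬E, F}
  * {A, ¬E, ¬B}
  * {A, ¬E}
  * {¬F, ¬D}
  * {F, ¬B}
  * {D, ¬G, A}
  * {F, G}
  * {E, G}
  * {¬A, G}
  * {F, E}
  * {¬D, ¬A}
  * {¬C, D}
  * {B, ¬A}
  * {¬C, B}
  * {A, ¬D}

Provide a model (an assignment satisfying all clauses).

A = True  B = True  C = False  D = False  E = False  F = True  G = True

Branch on A: take A = True.
  then G is forced to True.
  then D is forced to False.
  then C is forced to False.
  then B is forced to True.
  then F is forced to True.
E is now unconstrained; take E = False.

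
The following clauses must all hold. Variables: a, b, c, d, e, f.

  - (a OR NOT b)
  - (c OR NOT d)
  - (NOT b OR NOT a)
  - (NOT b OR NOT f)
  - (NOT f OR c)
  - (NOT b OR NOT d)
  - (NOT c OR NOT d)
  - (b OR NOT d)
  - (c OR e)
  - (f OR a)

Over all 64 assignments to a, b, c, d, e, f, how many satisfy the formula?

Case analysis on b and c:
  b=T, c=T: a clause becomes empty — 0.
  b=T, c=F: a clause becomes empty — 0.
  b=F, c=T: e free; 3 ways for (a,d,f) × 2^1 = 6.
  b=F, c=F: remaining (a,d,e,f) ∈ {(T,F,T,F)} — 1.
Total: 0 + 0 + 6 + 1 = 7.

7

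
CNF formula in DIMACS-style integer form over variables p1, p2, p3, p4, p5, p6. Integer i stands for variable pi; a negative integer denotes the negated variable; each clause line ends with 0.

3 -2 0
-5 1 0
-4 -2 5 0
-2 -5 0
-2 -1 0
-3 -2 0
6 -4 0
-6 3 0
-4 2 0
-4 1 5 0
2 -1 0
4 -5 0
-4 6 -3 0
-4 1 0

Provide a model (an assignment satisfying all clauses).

p1=False, p2=False, p3=True, p4=False, p5=False, p6=False

Check each clause:
  1. (~p2 \/ p3) — p3 is true.
  2. (p1 \/ ~p5) — ~p5 is true.
  3. (~p2 \/ p5 \/ ~p4) — ~p4 is true.
  4. (~p5 \/ ~p2) — ~p5 is true.
  5. (~p1 \/ ~p2) — ~p1 is true.
  6. (~p2 \/ ~p3) — ~p2 is true.
  7. (p6 \/ ~p4) — ~p4 is true.
  8. (~p6 \/ p3) — ~p6 is true.
  9. (p2 \/ ~p4) — ~p4 is true.
  10. (~p4 \/ p1 \/ p5) — ~p4 is true.
  11. (~p1 \/ p2) — ~p1 is true.
  12. (~p5 \/ p4) — ~p5 is true.
  13. (p6 \/ ~p3 \/ ~p4) — ~p4 is true.
  14. (~p4 \/ p1) — ~p4 is true.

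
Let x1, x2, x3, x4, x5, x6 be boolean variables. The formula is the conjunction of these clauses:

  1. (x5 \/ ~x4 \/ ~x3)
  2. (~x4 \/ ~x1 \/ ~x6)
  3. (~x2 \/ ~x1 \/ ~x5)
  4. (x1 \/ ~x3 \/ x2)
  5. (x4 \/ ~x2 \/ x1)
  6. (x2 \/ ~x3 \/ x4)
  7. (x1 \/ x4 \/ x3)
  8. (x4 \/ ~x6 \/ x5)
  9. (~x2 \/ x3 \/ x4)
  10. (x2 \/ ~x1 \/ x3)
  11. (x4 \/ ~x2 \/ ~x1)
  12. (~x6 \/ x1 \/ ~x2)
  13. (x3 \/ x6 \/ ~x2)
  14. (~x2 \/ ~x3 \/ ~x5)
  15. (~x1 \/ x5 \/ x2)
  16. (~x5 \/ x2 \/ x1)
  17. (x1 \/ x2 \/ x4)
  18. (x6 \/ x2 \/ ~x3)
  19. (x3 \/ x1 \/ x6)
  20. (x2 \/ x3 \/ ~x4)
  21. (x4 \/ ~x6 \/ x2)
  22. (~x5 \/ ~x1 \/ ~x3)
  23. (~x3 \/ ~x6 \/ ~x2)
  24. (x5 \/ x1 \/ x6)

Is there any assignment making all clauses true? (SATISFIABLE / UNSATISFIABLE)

x2 = True:
  x1 = True:
    propagation gives x5=False, x4=True, x3=False, x6=False; an empty clause results — contradiction.
  x1 = False:
    propagation gives x4=True, x6=False, x3=True, x5=True; an empty clause results — contradiction.
x2 = False:
  x1 = True:
    propagation gives x3=True, x4=True, x5=True; an empty clause results — contradiction.
  x1 = False:
    propagation gives x3=False, x4=True; an empty clause results — contradiction.
Every branch closes, so no satisfying assignment exists.

UNSATISFIABLE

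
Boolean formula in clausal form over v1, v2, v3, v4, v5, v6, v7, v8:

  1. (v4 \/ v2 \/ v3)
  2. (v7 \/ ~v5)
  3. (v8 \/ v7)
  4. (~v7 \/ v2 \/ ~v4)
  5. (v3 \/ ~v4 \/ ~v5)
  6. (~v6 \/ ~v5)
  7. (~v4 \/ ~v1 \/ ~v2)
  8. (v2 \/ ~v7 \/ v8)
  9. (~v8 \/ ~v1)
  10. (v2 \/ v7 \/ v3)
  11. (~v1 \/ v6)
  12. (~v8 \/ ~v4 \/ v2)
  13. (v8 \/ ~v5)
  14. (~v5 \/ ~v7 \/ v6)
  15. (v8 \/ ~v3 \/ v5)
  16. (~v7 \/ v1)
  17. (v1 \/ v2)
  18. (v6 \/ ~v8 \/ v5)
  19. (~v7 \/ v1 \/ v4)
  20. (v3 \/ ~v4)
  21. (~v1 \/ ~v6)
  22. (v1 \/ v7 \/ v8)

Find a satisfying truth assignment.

v1=0, v2=1, v3=1, v4=1, v5=0, v6=1, v7=0, v8=1

Set v1 = False and propagate.
  then v7 is forced to False.
  then v5 is forced to False.
  then v8 is forced to True.
  then v2 is forced to True.
  then v6 is forced to True.
For the remaining variables, v3 = True, v4 = True works.
Every clause has at least one true literal under this assignment.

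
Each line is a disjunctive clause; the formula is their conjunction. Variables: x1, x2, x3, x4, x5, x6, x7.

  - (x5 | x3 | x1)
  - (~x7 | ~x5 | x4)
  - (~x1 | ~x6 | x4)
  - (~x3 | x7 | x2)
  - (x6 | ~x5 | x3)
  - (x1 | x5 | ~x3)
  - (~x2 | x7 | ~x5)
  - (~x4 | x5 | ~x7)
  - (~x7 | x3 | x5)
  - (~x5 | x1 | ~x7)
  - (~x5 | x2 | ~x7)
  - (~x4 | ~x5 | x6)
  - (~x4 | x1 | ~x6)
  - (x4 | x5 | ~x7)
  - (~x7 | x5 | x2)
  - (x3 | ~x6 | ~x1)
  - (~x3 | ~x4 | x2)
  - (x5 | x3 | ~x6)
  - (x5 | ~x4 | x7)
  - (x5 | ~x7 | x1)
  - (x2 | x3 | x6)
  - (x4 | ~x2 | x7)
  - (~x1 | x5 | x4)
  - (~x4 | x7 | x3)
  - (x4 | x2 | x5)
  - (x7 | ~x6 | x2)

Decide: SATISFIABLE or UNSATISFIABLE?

SATISFIABLE

Branch on x1: take x1 = True.
Try x2 = True.
The remaining clauses are satisfied by x3 = True, x4 = True, x5 = True, x6 = True, x7 = True.
Every clause has at least one true literal under this assignment.
So x1 = T  x2 = T  x3 = T  x4 = T  x5 = T  x6 = T  x7 = T is a satisfying assignment.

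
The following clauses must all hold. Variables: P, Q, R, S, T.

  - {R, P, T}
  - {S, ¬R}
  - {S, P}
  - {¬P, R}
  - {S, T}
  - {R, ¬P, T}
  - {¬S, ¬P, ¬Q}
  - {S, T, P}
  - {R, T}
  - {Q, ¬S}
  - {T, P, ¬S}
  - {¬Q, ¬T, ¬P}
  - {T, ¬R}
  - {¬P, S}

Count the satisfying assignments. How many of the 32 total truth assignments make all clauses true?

2

Satisfying assignments:
  P=F Q=T R=F S=T T=T
  P=F Q=T R=T S=T T=T
That's 2 in total.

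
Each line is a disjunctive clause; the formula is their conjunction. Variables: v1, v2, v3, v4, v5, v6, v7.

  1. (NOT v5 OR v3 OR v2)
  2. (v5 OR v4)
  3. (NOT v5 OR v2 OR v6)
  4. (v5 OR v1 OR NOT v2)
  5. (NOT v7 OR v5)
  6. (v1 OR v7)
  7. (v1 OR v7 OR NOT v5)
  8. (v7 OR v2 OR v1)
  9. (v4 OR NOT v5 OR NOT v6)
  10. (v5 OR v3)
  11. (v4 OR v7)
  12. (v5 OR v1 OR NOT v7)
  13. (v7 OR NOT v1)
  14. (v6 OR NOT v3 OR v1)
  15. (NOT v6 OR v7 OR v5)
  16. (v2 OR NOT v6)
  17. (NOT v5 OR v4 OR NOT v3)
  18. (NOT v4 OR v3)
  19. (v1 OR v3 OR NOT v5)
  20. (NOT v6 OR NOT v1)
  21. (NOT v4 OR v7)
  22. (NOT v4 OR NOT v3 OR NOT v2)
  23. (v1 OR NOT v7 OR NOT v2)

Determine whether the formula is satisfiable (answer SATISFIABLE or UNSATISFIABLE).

SATISFIABLE

Branch on v1: take v1 = True.
  then v7 is forced to True.
  then v5 is forced to True.
  then v6 is forced to False.
  then v2 is forced to True.
Try v3 = False.
  then v4 is forced to False.
So v1=T, v2=T, v3=F, v4=F, v5=T, v6=F, v7=T is a satisfying assignment.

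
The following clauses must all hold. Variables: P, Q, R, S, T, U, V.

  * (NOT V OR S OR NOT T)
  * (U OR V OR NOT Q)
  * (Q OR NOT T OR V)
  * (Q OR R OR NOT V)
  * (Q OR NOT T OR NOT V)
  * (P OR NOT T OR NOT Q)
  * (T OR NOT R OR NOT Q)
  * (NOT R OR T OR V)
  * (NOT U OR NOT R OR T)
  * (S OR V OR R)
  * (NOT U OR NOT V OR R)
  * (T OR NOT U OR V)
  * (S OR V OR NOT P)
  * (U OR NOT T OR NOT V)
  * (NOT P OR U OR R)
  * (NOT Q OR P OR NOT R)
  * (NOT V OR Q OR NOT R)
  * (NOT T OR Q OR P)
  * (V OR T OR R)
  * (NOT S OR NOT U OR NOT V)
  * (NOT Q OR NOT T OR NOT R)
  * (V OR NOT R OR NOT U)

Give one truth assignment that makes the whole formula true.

P=T, Q=T, R=F, S=T, T=T, U=T, V=F

Set P = True and propagate.
For the remaining variables, Q = True, R = False, S = True, T = True, U = True, V = False works.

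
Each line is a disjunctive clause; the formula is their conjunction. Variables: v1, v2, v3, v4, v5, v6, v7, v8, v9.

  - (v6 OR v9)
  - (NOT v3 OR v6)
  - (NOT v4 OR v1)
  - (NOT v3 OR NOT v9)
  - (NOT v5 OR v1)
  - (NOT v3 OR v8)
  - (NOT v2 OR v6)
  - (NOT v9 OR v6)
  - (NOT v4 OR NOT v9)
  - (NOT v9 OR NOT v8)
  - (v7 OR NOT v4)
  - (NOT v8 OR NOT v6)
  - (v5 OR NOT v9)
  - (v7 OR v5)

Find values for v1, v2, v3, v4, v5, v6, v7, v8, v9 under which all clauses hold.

v1=T  v2=F  v3=F  v4=F  v5=T  v6=T  v7=T  v8=F  v9=F

Check each clause:
  1. (v9 OR v6) — v6 is true.
  2. (v6 OR NOT v3) — NOT v3 is true.
  3. (v1 OR NOT v4) — v1 is true.
  4. (NOT v9 OR NOT v3) — NOT v3 is true.
  5. (v1 OR NOT v5) — v1 is true.
  6. (v8 OR NOT v3) — NOT v3 is true.
  7. (NOT v2 OR v6) — NOT v2 is true.
  8. (NOT v9 OR v6) — v6 is true.
  9. (NOT v9 OR NOT v4) — NOT v4 is true.
  10. (NOT v8 OR NOT v9) — NOT v8 is true.
  11. (v7 OR NOT v4) — NOT v4 is true.
  12. (NOT v6 OR NOT v8) — NOT v8 is true.
  13. (NOT v9 OR v5) — v5 is true.
  14. (v5 OR v7) — v5 is true.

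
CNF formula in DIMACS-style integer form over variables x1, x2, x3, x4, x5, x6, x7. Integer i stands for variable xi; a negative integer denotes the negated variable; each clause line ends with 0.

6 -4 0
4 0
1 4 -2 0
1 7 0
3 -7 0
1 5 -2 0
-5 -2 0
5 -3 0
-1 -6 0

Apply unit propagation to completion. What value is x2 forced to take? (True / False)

(x4) is a unit clause: x4 = True.
From (x6 OR NOT x4) and x4 = True: x6 = True.
From (NOT x6 OR NOT x1) and x6 = True: x1 = False.
(x1 OR x7) with x1 = False leaves only x7, so x7 = True.
(NOT x7 OR x3): since x7 = True, the clause reduces to (x3). x3 = True.
In (x5 OR NOT x3), NOT x3 is now false; x5 must hold, so x5 = True.
In (NOT x2 OR NOT x5), NOT x5 is now false; NOT x2 must hold, so x2 = False.

False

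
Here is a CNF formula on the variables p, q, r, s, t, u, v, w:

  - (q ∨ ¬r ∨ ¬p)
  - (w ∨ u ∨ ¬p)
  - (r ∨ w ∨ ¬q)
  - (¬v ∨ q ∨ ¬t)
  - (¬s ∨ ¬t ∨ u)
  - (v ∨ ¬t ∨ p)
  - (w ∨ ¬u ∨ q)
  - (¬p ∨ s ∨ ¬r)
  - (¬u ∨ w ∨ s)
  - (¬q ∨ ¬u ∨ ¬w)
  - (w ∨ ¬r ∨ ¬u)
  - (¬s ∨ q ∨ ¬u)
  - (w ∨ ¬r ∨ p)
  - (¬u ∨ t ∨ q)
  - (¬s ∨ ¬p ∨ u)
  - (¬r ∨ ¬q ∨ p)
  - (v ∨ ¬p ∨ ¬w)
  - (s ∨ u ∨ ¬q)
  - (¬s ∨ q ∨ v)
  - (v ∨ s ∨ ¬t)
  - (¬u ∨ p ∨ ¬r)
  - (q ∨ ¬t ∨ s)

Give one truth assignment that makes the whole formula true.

p = F  q = F  r = T  s = F  t = F  u = F  v = T  w = T

Set p = False and propagate.
Try q = False.
Try r = True.
  then w is forced to True.
  then u is forced to False.
The remaining clauses are satisfied by s = False, t = False, v = True.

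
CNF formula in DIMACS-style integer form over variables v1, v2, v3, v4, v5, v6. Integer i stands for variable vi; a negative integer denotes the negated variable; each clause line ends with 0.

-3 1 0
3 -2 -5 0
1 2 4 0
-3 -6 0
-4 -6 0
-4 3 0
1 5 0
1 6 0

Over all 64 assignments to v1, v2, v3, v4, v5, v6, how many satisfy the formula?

14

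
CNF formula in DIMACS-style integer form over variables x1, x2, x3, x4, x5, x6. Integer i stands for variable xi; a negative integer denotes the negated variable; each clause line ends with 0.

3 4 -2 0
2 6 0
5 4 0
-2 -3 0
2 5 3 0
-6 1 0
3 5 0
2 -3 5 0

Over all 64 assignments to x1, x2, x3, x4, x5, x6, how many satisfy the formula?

Case analysis on x2 and x3:
  x2=T, x3=T: a clause becomes empty — 0.
  x2=T, x3=F: remaining (x1,x4,x5,x6) ∈ {(F,T,T,F); (T,T,T,F); (T,T,T,T)} — 3.
  x2=F, x3=T: remaining (x1,x4,x5,x6) ∈ {(T,F,T,T); (T,T,T,T)} — 2.
  x2=F, x3=F: remaining (x1,x4,x5,x6) ∈ {(T,F,T,T); (T,T,T,T)} — 2.
Total: 0 + 3 + 2 + 2 = 7.

7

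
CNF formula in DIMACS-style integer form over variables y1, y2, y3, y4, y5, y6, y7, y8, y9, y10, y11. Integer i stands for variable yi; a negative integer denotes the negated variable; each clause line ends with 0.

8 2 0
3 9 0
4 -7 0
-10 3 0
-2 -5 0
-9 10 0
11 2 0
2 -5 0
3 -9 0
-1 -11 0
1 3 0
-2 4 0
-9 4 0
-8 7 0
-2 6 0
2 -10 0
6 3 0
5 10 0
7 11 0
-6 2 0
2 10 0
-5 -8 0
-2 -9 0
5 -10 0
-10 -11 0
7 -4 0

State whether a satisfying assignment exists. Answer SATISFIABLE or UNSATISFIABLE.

y2 = True:
  propagation gives y5=False, y4=True, y6=True, y10=True; an empty clause results — contradiction.
y2 = False:
  propagation gives y8=True, y11=True, y5=False, y1=False; an empty clause results — contradiction.
Every branch closes, so no satisfying assignment exists.

UNSATISFIABLE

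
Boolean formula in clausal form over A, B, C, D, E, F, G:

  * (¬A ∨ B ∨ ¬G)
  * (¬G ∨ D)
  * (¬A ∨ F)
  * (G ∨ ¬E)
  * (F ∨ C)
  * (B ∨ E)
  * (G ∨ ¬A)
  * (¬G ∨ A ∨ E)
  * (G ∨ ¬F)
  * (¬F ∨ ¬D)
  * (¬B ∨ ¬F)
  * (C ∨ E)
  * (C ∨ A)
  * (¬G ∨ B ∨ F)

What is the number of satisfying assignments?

3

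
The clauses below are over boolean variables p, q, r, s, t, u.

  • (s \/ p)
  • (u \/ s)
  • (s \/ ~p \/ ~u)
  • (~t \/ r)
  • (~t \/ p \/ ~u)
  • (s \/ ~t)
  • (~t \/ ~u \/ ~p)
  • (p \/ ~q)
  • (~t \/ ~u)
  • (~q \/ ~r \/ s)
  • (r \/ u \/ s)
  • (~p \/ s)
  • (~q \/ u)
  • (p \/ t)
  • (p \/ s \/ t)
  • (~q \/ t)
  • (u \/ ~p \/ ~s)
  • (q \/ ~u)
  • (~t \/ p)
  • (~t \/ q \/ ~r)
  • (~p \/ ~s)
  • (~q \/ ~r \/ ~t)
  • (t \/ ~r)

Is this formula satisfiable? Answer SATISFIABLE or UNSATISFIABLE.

UNSATISFIABLE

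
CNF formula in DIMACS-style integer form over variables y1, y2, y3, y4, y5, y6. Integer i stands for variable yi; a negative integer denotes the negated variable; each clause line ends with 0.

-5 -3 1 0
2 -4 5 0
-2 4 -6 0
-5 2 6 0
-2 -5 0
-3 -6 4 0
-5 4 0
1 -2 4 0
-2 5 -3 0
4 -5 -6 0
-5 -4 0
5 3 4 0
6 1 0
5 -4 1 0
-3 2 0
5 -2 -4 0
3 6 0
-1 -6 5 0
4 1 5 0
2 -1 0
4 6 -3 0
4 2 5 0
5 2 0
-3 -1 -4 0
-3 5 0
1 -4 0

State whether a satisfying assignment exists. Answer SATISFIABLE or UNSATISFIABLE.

y5 = True:
  propagation gives y2=False, y6=True, y4=True; an empty clause results — contradiction.
y5 = False:
  propagation gives y2=True, y3=False, y4=True; an empty clause results — contradiction.
Every branch closes, so no satisfying assignment exists.

UNSATISFIABLE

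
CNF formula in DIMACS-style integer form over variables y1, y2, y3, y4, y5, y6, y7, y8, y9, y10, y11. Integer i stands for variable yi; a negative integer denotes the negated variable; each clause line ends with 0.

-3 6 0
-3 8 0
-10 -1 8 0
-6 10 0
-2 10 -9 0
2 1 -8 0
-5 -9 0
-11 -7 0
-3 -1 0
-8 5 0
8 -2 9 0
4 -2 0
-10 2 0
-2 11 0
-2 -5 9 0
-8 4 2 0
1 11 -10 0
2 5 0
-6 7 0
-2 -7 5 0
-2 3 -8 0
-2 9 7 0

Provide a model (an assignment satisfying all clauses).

y1 = T, y2 = F, y3 = F, y4 = F, y5 = T, y6 = F, y7 = F, y8 = F, y9 = F, y10 = F, y11 = T

Check each clause:
  1. (y6 ∨ ¬y3) — ¬y3 is true.
  2. (¬y3 ∨ y8) — ¬y3 is true.
  3. (¬y1 ∨ y8 ∨ ¬y10) — ¬y10 is true.
  4. (y10 ∨ ¬y6) — ¬y6 is true.
  5. (y10 ∨ ¬y9 ∨ ¬y2) — ¬y2 is true.
  6. (y2 ∨ ¬y8 ∨ y1) — ¬y8 is true.
  7. (¬y9 ∨ ¬y5) — ¬y9 is true.
  8. (¬y11 ∨ ¬y7) — ¬y7 is true.
  9. (¬y3 ∨ ¬y1) — ¬y3 is true.
  10. (y5 ∨ ¬y8) — ¬y8 is true.
  11. (y9 ∨ ¬y2 ∨ y8) — ¬y2 is true.
  12. (¬y2 ∨ y4) — ¬y2 is true.
  13. (y2 ∨ ¬y10) — ¬y10 is true.
  14. (y11 ∨ ¬y2) — y11 is true.
  15. (¬y5 ∨ ¬y2 ∨ y9) — ¬y2 is true.
  16. (y2 ∨ y4 ∨ ¬y8) — ¬y8 is true.
  17. (y11 ∨ ¬y10 ∨ y1) — y1 is true.
  18. (y2 ∨ y5) — y5 is true.
  19. (¬y6 ∨ y7) — ¬y6 is true.
  20. (¬y7 ∨ y5 ∨ ¬y2) — ¬y7 is true.
  21. (¬y2 ∨ y3 ∨ ¬y8) — ¬y8 is true.
  22. (y7 ∨ y9 ∨ ¬y2) — ¬y2 is true.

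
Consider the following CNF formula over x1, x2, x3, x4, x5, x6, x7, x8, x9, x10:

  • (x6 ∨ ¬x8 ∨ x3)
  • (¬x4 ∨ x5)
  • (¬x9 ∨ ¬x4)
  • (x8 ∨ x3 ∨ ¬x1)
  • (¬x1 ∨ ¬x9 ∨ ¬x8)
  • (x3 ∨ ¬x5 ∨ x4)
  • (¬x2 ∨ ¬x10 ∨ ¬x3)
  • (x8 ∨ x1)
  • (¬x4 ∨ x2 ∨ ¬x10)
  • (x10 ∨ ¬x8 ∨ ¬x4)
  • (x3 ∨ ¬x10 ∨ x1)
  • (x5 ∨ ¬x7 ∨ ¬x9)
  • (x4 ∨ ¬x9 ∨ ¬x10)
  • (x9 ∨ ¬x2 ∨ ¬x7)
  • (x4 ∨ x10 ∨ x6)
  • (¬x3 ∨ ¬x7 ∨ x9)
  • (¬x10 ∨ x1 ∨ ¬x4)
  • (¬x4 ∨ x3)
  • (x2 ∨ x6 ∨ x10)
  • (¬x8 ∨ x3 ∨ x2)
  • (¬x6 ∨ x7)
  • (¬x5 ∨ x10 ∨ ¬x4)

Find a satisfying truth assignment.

x1=True, x2=False, x3=True, x4=False, x5=True, x6=False, x7=False, x8=False, x9=False, x10=True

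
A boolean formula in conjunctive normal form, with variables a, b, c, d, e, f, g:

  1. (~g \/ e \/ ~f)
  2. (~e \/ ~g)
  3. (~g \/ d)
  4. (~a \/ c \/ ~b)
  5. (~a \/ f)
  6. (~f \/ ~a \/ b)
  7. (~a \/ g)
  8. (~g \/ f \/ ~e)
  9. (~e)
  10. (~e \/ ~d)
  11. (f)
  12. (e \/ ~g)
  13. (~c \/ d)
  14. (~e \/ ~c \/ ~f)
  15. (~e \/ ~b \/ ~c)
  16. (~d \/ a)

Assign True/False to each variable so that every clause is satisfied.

a=False, b=True, c=False, d=False, e=False, f=True, g=False

Unit propagation: (~e) forces e = False.
Unit propagation: (f) forces f = True.
(~g) is a unit clause, so g = False.
(~a) is a unit clause, so a = False.
(~d) is a unit clause, so d = False.
Unit propagation: (~c) forces c = False.
b is now unconstrained; take b = True.
Every clause has at least one true literal under this assignment.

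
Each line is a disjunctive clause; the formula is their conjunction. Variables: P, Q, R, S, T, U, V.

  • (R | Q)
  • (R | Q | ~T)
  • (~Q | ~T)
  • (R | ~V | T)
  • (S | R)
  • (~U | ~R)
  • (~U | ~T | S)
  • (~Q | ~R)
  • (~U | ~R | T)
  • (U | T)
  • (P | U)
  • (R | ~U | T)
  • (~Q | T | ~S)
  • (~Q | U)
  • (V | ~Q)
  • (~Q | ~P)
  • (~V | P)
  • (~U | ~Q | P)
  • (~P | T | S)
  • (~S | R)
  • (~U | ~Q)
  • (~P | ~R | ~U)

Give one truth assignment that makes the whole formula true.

P=True, Q=False, R=True, S=False, T=True, U=False, V=True

Branch on P: take P = True.
  then Q is forced to False.
  then R is forced to True.
  then U is forced to False.
  then T is forced to True.
S, V are now unconstrained; take S = False, V = True.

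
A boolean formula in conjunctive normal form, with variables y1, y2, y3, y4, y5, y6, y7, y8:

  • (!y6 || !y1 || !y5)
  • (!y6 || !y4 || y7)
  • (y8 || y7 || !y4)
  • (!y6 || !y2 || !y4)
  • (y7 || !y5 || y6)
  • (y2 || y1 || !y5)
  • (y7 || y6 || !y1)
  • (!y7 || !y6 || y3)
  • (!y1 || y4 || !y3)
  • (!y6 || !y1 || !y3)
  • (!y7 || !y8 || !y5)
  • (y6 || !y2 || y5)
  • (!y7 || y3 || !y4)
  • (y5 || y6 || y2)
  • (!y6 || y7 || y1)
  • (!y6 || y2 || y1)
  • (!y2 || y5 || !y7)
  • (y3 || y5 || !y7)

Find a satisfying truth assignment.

y1=1, y2=1, y3=0, y4=0, y5=1, y6=0, y7=1, y8=0

Branch on y1: take y1 = True.
Branch on y2: take y2 = True.
For the remaining variables, y3 = False, y4 = False, y5 = True, y6 = False, y7 = True, y8 = False works.
Every clause has at least one true literal under this assignment.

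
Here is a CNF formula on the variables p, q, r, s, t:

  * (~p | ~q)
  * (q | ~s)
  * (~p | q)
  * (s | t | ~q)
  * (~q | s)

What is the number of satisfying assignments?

8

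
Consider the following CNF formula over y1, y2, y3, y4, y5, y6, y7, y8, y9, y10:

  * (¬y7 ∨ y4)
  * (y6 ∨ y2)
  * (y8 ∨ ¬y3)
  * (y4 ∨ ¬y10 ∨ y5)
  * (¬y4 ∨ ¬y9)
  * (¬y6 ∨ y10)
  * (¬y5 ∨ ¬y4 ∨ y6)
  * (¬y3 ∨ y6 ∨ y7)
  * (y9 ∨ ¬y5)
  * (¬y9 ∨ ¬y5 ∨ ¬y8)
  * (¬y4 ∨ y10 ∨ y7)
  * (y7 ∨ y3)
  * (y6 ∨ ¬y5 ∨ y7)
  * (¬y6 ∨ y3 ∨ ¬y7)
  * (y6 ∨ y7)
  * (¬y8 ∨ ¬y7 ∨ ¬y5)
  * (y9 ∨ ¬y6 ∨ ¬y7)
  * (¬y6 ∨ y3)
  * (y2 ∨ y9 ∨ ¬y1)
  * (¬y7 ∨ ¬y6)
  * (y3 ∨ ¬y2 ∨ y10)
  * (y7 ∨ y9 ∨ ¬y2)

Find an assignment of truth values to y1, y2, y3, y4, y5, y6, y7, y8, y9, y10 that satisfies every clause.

y1=False  y2=True  y3=True  y4=True  y5=False  y6=False  y7=True  y8=True  y9=False  y10=False

Check each clause:
  1. (¬y7 ∨ y4) — y4 is true.
  2. (y2 ∨ y6) — y2 is true.
  3. (¬y3 ∨ y8) — y8 is true.
  4. (y4 ∨ y5 ∨ ¬y10) — y4 is true.
  5. (¬y4 ∨ ¬y9) — ¬y9 is true.
  6. (y10 ∨ ¬y6) — ¬y6 is true.
  7. (¬y5 ∨ ¬y4 ∨ y6) — ¬y5 is true.
  8. (¬y3 ∨ y6 ∨ y7) — y7 is true.
  9. (¬y5 ∨ y9) — ¬y5 is true.
  10. (¬y5 ∨ ¬y8 ∨ ¬y9) — ¬y5 is true.
  11. (¬y4 ∨ y10 ∨ y7) — y7 is true.
  12. (y7 ∨ y3) — y3 is true.
  13. (¬y5 ∨ y6 ∨ y7) — ¬y5 is true.
  14. (¬y6 ∨ y3 ∨ ¬y7) — ¬y6 is true.
  15. (y7 ∨ y6) — y7 is true.
  16. (¬y5 ∨ ¬y7 ∨ ¬y8) — ¬y5 is true.
  17. (y9 ∨ ¬y6 ∨ ¬y7) — ¬y6 is true.
  18. (¬y6 ∨ y3) — ¬y6 is true.
  19. (¬y1 ∨ y2 ∨ y9) — y2 is true.
  20. (¬y6 ∨ ¬y7) — ¬y6 is true.
  21. (y10 ∨ y3 ∨ ¬y2) — y3 is true.
  22. (¬y2 ∨ y7 ∨ y9) — y7 is true.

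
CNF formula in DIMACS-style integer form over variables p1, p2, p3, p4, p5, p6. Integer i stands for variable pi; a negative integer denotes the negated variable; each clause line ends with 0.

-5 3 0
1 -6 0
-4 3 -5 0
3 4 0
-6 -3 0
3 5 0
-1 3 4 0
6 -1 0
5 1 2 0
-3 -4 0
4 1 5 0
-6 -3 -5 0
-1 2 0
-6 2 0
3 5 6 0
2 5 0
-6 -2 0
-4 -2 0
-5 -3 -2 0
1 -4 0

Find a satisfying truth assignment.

p1=F  p2=F  p3=T  p4=F  p5=T  p6=F

Check each clause:
  1. (~p5 \/ p3) — p3 is true.
  2. (p1 \/ ~p6) — ~p6 is true.
  3. (~p5 \/ ~p4 \/ p3) — p3 is true.
  4. (p3 \/ p4) — p3 is true.
  5. (~p6 \/ ~p3) — ~p6 is true.
  6. (p3 \/ p5) — p3 is true.
  7. (p3 \/ ~p1 \/ p4) — p3 is true.
  8. (p6 \/ ~p1) — ~p1 is true.
  9. (p2 \/ p5 \/ p1) — p5 is true.
  10. (~p4 \/ ~p3) — ~p4 is true.
  11. (p4 \/ p5 \/ p1) — p5 is true.
  12. (~p3 \/ ~p6 \/ ~p5) — ~p6 is true.
  13. (~p1 \/ p2) — ~p1 is true.
  14. (p2 \/ ~p6) — ~p6 is true.
  15. (p5 \/ p3 \/ p6) — p3 is true.
  16. (p5 \/ p2) — p5 is true.
  17. (~p2 \/ ~p6) — ~p6 is true.
  18. (~p2 \/ ~p4) — ~p4 is true.
  19. (~p2 \/ ~p3 \/ ~p5) — ~p2 is true.
  20. (p1 \/ ~p4) — ~p4 is true.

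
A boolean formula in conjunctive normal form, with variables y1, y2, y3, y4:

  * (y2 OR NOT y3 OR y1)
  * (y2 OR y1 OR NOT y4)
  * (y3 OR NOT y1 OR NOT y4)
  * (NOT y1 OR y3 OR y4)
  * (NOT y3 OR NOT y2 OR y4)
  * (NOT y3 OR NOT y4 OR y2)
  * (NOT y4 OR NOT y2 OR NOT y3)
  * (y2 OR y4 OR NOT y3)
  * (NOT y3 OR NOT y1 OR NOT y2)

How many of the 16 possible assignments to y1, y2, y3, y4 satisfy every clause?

3

The models are:
  y1=F y2=F y3=F y4=F
  y1=F y2=T y3=F y4=F
  y1=F y2=T y3=F y4=T
That's 3 in total.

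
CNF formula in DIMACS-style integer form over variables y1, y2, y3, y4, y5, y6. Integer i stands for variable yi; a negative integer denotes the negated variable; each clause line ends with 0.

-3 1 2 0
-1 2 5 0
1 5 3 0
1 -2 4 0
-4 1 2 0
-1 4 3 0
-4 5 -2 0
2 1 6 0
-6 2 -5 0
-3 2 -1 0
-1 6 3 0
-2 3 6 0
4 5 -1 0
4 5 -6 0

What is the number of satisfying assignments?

Case analysis on y1 and y2:
  y1=T, y2=T: 5 of the 16 assignments to (y3,y4,y5,y6) work.
  y1=T, y2=F: a clause becomes empty — 0.
  y1=F, y2=T: remaining (y3,y4,y5,y6) ∈ {(F,T,T,T); (T,T,T,F); (T,T,T,T)} — 3.
  y1=F, y2=F: a clause becomes empty — 0.
Total: 5 + 0 + 3 + 0 = 8.

8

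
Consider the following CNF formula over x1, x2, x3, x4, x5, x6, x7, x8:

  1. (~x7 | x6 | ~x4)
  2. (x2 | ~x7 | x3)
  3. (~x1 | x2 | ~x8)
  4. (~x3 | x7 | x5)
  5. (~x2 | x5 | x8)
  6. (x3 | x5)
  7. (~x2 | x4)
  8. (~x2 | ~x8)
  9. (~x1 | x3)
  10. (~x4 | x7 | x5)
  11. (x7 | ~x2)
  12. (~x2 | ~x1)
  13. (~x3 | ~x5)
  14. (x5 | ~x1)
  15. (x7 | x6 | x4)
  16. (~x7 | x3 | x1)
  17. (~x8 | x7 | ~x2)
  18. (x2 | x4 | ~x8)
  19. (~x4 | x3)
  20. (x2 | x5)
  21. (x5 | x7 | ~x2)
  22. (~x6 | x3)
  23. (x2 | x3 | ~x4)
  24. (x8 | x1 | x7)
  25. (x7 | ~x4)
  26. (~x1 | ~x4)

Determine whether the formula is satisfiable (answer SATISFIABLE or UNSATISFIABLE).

x2 = True:
  propagation gives x4=True, x8=False, x5=True, x7=True; an empty clause results — contradiction.
x2 = False:
  propagation gives x5=True, x3=False, x7=False, x1=False; an empty clause results — contradiction.
Every branch closes, so no satisfying assignment exists.

UNSATISFIABLE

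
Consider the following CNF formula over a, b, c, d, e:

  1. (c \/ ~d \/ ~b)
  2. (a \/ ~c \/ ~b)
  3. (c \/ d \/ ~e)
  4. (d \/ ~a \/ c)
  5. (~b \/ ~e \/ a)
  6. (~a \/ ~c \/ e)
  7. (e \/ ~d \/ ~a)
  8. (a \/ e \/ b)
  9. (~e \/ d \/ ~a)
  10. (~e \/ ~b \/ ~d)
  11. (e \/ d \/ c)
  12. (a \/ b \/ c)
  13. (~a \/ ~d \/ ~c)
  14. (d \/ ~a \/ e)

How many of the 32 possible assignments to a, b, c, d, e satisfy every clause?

3

The models are:
  a=0 b=0 c=1 d=0 e=1
  a=0 b=0 c=1 d=1 e=1
  a=1 b=0 c=0 d=1 e=1
Count: 3.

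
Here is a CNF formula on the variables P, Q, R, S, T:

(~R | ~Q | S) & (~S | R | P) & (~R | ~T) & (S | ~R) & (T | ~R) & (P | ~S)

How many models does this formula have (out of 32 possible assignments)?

Case analysis on R and S:
  R=T, S=T: a clause becomes empty — 0.
  R=T, S=F: a clause becomes empty — 0.
  R=F, S=T: remaining (P,Q,T) ∈ {(T,F,F); (T,F,T); (T,T,F); (T,T,T)} — 4.
  R=F, S=F: P, Q, T free → 2^3 = 8.
Total: 0 + 0 + 4 + 8 = 12.

12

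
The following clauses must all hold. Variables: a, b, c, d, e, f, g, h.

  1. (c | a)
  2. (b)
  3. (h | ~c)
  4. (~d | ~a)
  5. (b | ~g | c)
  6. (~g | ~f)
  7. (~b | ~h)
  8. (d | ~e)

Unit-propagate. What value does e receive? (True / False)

Unit clause (b) sets b = True.
(~b | ~h): since b = True, the clause reduces to (~h). h = False.
In (~c | h), h is now false; ~c must hold, so c = False.
From (a | c) and c = False: a = True.
(~d | ~a) with a = True leaves only ~d, so d = False.
In (d | ~e), d is now false; ~e must hold, so e = False.

False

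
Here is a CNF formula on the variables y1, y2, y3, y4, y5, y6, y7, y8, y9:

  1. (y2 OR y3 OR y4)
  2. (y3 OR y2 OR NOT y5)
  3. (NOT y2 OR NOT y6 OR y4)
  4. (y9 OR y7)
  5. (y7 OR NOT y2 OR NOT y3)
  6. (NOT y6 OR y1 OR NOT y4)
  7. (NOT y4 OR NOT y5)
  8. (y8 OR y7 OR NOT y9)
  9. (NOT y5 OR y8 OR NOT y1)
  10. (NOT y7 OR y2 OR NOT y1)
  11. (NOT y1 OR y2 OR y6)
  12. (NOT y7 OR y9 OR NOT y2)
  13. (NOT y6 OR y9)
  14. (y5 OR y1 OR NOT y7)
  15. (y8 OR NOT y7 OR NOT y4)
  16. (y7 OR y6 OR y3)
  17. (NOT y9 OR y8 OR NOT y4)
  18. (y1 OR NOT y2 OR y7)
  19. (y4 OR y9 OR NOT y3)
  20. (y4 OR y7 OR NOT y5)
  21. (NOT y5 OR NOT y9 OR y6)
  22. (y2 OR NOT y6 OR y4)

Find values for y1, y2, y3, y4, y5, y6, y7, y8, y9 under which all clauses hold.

y1=True, y2=False, y3=False, y4=True, y5=False, y6=True, y7=False, y8=True, y9=True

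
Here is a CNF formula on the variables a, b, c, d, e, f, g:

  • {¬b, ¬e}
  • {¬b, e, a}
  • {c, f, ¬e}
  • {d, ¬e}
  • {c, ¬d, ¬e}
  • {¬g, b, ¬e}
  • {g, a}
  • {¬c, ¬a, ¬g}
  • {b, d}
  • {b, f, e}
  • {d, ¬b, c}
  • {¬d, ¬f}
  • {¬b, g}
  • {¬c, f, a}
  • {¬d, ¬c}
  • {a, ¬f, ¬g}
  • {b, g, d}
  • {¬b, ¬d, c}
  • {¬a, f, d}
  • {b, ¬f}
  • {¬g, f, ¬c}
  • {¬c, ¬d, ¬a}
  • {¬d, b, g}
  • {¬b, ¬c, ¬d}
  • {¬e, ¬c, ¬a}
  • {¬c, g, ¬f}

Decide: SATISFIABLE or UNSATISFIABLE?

b = True:
  propagation gives e=False, a=True, g=True, c=False; an empty clause results — contradiction.
b = False:
  propagation gives d=True, f=False, e=True, c=True; an empty clause results — contradiction.
Every branch closes, so no satisfying assignment exists.

UNSATISFIABLE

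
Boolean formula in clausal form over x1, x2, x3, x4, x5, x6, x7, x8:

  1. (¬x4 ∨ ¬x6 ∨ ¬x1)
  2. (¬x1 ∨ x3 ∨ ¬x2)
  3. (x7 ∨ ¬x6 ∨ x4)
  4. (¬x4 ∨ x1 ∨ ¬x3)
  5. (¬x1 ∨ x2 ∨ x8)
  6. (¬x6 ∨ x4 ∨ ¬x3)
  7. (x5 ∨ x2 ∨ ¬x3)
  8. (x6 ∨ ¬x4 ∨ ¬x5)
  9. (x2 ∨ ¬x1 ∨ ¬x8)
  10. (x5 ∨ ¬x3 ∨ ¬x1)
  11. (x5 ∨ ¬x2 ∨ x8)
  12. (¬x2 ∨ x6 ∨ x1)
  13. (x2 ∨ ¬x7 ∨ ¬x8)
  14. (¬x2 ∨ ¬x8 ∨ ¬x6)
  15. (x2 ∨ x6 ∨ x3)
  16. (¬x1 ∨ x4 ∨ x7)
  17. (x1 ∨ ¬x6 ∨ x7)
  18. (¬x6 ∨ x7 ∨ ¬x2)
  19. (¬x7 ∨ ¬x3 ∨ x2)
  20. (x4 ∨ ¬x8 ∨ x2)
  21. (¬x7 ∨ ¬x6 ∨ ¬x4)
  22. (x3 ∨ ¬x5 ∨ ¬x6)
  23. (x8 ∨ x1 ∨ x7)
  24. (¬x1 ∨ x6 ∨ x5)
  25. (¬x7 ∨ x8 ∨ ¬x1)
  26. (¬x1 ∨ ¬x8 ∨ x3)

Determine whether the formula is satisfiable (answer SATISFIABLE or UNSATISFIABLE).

Try x1 = False.
Try x2 = False.
For the remaining variables, x3 = False, x4 = False, x5 = False, x6 = True, x7 = True, x8 = False works.
Every clause has at least one true literal under this assignment.
So x1=0, x2=0, x3=0, x4=0, x5=0, x6=1, x7=1, x8=0 is a satisfying assignment.

SATISFIABLE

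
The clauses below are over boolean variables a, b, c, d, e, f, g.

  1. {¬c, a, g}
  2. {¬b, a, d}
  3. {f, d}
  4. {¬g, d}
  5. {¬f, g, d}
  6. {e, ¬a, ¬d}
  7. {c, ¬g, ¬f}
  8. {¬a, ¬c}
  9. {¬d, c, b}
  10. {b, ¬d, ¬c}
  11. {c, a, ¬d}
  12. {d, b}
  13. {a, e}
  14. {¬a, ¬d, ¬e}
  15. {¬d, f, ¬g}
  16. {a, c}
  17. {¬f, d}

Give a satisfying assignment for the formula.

a=False  b=True  c=True  d=True  e=True  f=True  g=True

Check each clause:
  1. {g, ¬c, a} — g is true.
  2. {d, ¬b, a} — d is true.
  3. {f, d} — d is true.
  4. {¬g, d} — d is true.
  5. {d, g, ¬f} — d is true.
  6. {e, ¬d, ¬a} — e is true.
  7. {¬g, ¬f, c} — c is true.
  8. {¬c, ¬a} — ¬a is true.
  9. {b, c, ¬d} — b is true.
  10. {¬c, b, ¬d} — b is true.
  11. {c, ¬d, a} — c is true.
  12. {b, d} — b is true.
  13. {e, a} — e is true.
  14. {¬e, ¬a, ¬d} — ¬a is true.
  15. {f, ¬g, ¬d} — f is true.
  16. {c, a} — c is true.
  17. {¬f, d} — d is true.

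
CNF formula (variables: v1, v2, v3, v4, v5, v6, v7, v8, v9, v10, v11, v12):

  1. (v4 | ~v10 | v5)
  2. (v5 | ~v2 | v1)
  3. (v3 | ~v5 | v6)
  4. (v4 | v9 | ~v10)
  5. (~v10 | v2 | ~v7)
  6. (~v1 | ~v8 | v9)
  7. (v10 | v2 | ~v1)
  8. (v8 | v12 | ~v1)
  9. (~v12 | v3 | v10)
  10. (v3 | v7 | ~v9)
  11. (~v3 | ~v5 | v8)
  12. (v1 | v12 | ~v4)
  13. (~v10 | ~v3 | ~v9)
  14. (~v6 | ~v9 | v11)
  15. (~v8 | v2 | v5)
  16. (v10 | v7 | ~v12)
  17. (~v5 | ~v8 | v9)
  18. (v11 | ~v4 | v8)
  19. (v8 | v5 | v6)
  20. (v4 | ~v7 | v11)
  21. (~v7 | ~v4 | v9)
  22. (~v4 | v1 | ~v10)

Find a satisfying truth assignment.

v1 = True, v2 = True, v3 = True, v4 = True, v5 = True, v6 = False, v7 = True, v8 = True, v9 = True, v10 = False, v11 = False, v12 = True

Try v1 = True.
Branch on v2: take v2 = True.
Branch on v3: take v3 = True.
The remaining clauses are satisfied by v4 = True, v5 = True, v6 = False, v7 = True, v8 = True, v9 = True, v10 = False, v11 = False, v12 = True.
Check each clause:
  1. (v5 | ~v10 | v4) — v4 is true.
  2. (v5 | ~v2 | v1) — v1 is true.
  3. (v3 | ~v5 | v6) — v3 is true.
  4. (v9 | v4 | ~v10) — v9 is true.
  5. (~v10 | v2 | ~v7) — v2 is true.
  6. (~v1 | v9 | ~v8) — v9 is true.
  7. (v10 | ~v1 | v2) — v2 is true.
  8. (~v1 | v8 | v12) — v8 is true.
  9. (~v12 | v10 | v3) — v3 is true.
  10. (~v9 | v3 | v7) — v3 is true.
  11. (v8 | ~v3 | ~v5) — v8 is true.
  12. (v12 | v1 | ~v4) — v1 is true.
  13. (~v3 | ~v10 | ~v9) — ~v10 is true.
  14. (~v6 | ~v9 | v11) — ~v6 is true.
  15. (v2 | v5 | ~v8) — v2 is true.
  16. (v10 | ~v12 | v7) — v7 is true.
  17. (v9 | ~v5 | ~v8) — v9 is true.
  18. (v11 | ~v4 | v8) — v8 is true.
  19. (v5 | v8 | v6) — v8 is true.
  20. (v11 | v4 | ~v7) — v4 is true.
  21. (~v7 | ~v4 | v9) — v9 is true.
  22. (~v10 | ~v4 | v1) — v1 is true.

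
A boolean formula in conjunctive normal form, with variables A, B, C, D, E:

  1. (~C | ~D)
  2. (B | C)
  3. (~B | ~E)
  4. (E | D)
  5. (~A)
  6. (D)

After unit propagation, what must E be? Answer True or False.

False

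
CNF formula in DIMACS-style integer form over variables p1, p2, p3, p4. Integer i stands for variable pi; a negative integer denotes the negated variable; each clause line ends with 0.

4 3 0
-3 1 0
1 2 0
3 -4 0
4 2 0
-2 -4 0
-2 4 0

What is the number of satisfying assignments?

1

Satisfying assignments:
  p1=T p2=F p3=T p4=T
Count: 1.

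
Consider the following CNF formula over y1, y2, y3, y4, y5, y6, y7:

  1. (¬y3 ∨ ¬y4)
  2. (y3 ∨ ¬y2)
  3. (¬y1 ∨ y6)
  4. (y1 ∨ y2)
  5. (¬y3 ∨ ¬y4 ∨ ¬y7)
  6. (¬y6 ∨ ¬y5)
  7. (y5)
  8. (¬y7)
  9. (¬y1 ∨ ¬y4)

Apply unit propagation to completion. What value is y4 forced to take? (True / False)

(y5) stands alone — y5 = True.
From (¬y6 ∨ ¬y5) and y5 = True: y6 = False.
(y6 ∨ ¬y1) with y6 = False leaves only ¬y1, so y1 = False.
(y1 ∨ y2) with y1 = False leaves only y2, so y2 = True.
From (¬y2 ∨ y3) and y2 = True: y3 = True.
(¬y3 ∨ ¬y4) with y3 = True leaves only ¬y4, so y4 = False.

False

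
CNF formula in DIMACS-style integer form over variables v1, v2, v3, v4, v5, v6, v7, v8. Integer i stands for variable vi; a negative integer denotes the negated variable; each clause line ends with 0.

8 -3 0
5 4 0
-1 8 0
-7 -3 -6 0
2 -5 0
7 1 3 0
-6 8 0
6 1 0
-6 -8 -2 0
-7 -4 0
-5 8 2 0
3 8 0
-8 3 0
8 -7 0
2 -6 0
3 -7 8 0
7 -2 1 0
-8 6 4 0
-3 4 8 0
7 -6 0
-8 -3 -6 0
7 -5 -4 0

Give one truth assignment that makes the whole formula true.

v1=T, v2=F, v3=T, v4=T, v5=F, v6=F, v7=F, v8=T

Check each clause:
  1. (~v3 | v8) — v8 is true.
  2. (v5 | v4) — v4 is true.
  3. (v8 | ~v1) — v8 is true.
  4. (~v7 | ~v3 | ~v6) — ~v7 is true.
  5. (v2 | ~v5) — ~v5 is true.
  6. (v1 | v3 | v7) — v1 is true.
  7. (v8 | ~v6) — v8 is true.
  8. (v1 | v6) — v1 is true.
  9. (~v8 | ~v2 | ~v6) — ~v6 is true.
  10. (~v4 | ~v7) — ~v7 is true.
  11. (v2 | v8 | ~v5) — v8 is true.
  12. (v3 | v8) — v8 is true.
  13. (~v8 | v3) — v3 is true.
  14. (v8 | ~v7) — v8 is true.
  15. (~v6 | v2) — ~v6 is true.
  16. (~v7 | v3 | v8) — v8 is true.
  17. (v1 | v7 | ~v2) — v1 is true.
  18. (~v8 | v4 | v6) — v4 is true.
  19. (v4 | ~v3 | v8) — v8 is true.
  20. (v7 | ~v6) — ~v6 is true.
  21. (~v3 | ~v6 | ~v8) — ~v6 is true.
  22. (v7 | ~v4 | ~v5) — ~v5 is true.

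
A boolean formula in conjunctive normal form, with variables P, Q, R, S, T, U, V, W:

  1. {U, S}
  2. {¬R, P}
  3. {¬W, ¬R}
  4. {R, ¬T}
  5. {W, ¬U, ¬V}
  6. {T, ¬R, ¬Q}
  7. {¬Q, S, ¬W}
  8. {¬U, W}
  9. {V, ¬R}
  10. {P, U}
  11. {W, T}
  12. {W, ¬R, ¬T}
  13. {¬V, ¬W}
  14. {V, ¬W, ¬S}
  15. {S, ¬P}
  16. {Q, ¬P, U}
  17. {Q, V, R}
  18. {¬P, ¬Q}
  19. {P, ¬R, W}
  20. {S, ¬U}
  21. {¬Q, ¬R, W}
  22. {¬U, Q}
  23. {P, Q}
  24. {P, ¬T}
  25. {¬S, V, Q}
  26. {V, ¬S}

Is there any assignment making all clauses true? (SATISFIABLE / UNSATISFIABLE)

UNSATISFIABLE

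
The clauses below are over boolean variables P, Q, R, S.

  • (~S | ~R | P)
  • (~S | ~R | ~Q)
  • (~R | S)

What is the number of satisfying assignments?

9

Split on R, then S.
  R=1, S=1: remaining (P,Q) ∈ {(1,0)} — 1.
  R=1, S=0: a clause becomes empty — 0.
  R=0, S=1: remaining (P,Q) ∈ {(0,0); (0,1); (1,0); (1,1)} — 4.
  R=0, S=0: remaining (P,Q) ∈ {(0,0); (0,1); (1,0); (1,1)} — 4.
Total: 1 + 0 + 4 + 4 = 9.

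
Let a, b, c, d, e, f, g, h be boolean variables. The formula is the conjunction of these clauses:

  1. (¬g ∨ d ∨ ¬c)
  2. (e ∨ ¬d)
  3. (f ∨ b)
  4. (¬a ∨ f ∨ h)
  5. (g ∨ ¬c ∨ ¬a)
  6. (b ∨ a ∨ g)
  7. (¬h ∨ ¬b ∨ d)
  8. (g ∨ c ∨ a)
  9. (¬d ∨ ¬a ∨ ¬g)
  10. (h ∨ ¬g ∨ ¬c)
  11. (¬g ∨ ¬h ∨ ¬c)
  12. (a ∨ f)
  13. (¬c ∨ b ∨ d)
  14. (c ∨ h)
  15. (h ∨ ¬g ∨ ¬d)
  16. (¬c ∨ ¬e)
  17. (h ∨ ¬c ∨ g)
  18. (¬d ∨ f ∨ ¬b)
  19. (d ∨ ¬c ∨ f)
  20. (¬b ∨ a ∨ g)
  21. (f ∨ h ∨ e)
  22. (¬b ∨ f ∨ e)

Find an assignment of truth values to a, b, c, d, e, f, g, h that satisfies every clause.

Pure literal: f appears only positively; assign f = True.
Branch on a: take a = False.
Try b = False.
  then g is forced to True.
For the remaining variables, c = False, d = False, e = True, h = True works.
Every clause has at least one true literal under this assignment.

a=0  b=0  c=0  d=0  e=1  f=1  g=1  h=1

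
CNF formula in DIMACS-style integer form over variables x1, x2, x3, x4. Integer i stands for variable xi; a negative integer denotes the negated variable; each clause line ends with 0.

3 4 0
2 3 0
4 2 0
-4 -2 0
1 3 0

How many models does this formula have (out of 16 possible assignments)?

4

The models are:
  x1=F x2=F x3=T x4=T
  x1=F x2=T x3=T x4=F
  x1=T x2=F x3=T x4=T
  x1=T x2=T x3=T x4=F
That's 4 in total.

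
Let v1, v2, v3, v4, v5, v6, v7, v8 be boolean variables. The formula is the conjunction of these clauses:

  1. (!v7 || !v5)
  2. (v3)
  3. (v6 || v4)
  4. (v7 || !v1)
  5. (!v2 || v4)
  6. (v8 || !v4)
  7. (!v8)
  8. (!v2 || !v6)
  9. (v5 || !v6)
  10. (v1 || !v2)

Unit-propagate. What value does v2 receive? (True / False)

(v3) stands alone — v3 = True.
(!v8) stands alone — v8 = False.
(v8 || !v4): since v8 = False, the clause reduces to (!v4). v4 = False.
In (v4 || v6), v4 is now false; v6 must hold, so v6 = True.
(!v2 || v4) with v4 = False leaves only !v2, so v2 = False.

False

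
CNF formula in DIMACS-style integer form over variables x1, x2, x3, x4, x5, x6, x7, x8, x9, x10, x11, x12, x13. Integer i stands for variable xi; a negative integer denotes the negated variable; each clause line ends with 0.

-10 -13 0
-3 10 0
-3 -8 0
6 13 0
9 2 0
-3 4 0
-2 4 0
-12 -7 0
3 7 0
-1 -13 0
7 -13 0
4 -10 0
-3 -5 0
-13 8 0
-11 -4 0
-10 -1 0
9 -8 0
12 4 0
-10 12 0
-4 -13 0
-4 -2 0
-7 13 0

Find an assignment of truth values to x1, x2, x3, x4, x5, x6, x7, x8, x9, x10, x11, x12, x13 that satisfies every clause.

x1 occurs only negated in the remaining clauses — set x1 = False.
x5 occurs only negated in the remaining clauses — set x5 = False.
Branch on x2: take x2 = False.
  then x9 is forced to True.
Set x3 = True and propagate.
  then x10 is forced to True.
  then x13 is forced to False.
  then x8 is forced to False.
  then x6 is forced to True.
  then x4 is forced to True.
  then x11 is forced to False.
  then x12 is forced to True.
  then x7 is forced to False.

x1=False  x2=False  x3=True  x4=True  x5=False  x6=True  x7=False  x8=False  x9=True  x10=True  x11=False  x12=True  x13=False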